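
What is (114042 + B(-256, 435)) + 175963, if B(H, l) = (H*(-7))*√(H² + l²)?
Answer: 290005 + 1792*√254761 ≈ 1.1945e+6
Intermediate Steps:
B(H, l) = -7*H*√(H² + l²) (B(H, l) = (-7*H)*√(H² + l²) = -7*H*√(H² + l²))
(114042 + B(-256, 435)) + 175963 = (114042 - 7*(-256)*√((-256)² + 435²)) + 175963 = (114042 - 7*(-256)*√(65536 + 189225)) + 175963 = (114042 - 7*(-256)*√254761) + 175963 = (114042 + 1792*√254761) + 175963 = 290005 + 1792*√254761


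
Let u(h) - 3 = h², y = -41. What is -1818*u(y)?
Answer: -3061512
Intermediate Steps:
u(h) = 3 + h²
-1818*u(y) = -1818*(3 + (-41)²) = -1818*(3 + 1681) = -1818*1684 = -3061512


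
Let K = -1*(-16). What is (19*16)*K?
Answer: 4864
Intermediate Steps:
K = 16
(19*16)*K = (19*16)*16 = 304*16 = 4864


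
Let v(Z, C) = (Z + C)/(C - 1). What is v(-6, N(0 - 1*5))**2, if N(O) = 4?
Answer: 4/9 ≈ 0.44444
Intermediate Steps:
v(Z, C) = (C + Z)/(-1 + C)
v(-6, N(0 - 1*5))**2 = ((4 - 6)/(-1 + 4))**2 = (-2/3)**2 = 4/9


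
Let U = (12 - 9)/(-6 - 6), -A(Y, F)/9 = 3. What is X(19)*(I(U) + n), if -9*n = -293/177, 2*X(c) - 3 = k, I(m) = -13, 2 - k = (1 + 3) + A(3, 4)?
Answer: -285824/1593 ≈ -179.43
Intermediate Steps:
A(Y, F) = -27 (A(Y, F) = -9*3 = -27)
U = -¼ (U = 3/(-12) = 3*(-1/12) = -¼ ≈ -0.25000)
k = 25 (k = 2 - ((1 + 3) - 27) = 2 - (4 - 27) = 2 - 1*(-23) = 2 + 23 = 25)
X(c) = 14 (X(c) = 3/2 + (½)*25 = 3/2 + 25/2 = 14)
n = 293/1593 (n = -(-293)/(9*177) = -⅑*(-293/177) = 293/1593 ≈ 0.18393)
X(19)*(I(U) + n) = 14*(-13 + 293/1593) = 14*(-20416/1593) = -285824/1593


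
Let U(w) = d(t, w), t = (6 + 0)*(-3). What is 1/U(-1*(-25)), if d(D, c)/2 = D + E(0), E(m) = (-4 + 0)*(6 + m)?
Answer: -1/84 ≈ -0.011905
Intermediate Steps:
E(m) = -24 - 4*m (E(m) = -4*(6 + m) = -24 - 4*m)
t = -18 (t = 6*(-3) = -18)
d(D, c) = -48 + 2*D (d(D, c) = 2*(D + (-24 - 4*0)) = 2*(D + (-24 + 0)) = 2*(D - 24) = 2*(-24 + D) = -48 + 2*D)
U(w) = -84 (U(w) = -48 + 2*(-18) = -48 - 36 = -84)
1/U(-1*(-25)) = 1/(-84) = -1/84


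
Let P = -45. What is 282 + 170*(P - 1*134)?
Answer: -30148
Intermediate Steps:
282 + 170*(P - 1*134) = 282 + 170*(-45 - 1*134) = 282 + 170*(-45 - 134) = 282 + 170*(-179) = 282 - 30430 = -30148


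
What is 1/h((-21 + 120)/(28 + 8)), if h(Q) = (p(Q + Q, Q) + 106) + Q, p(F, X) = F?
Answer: 4/457 ≈ 0.0087527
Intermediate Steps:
h(Q) = 106 + 3*Q (h(Q) = ((Q + Q) + 106) + Q = (2*Q + 106) + Q = (106 + 2*Q) + Q = 106 + 3*Q)
1/h((-21 + 120)/(28 + 8)) = 1/(106 + 3*((-21 + 120)/(28 + 8))) = 1/(106 + 3*(99/36)) = 1/(106 + 3*(99*(1/36))) = 1/(106 + 3*(11/4)) = 1/(106 + 33/4) = 1/(457/4) = 4/457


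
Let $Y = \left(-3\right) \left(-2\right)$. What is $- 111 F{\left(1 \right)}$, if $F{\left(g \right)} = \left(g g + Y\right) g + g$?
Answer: $-888$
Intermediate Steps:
$Y = 6$
$F{\left(g \right)} = g + g \left(6 + g^{2}\right)$ ($F{\left(g \right)} = \left(g g + 6\right) g + g = \left(g^{2} + 6\right) g + g = \left(6 + g^{2}\right) g + g = g \left(6 + g^{2}\right) + g = g + g \left(6 + g^{2}\right)$)
$- 111 F{\left(1 \right)} = - 111 \cdot 1 \left(7 + 1^{2}\right) = - 111 \cdot 1 \left(7 + 1\right) = - 111 \cdot 1 \cdot 8 = \left(-111\right) 8 = -888$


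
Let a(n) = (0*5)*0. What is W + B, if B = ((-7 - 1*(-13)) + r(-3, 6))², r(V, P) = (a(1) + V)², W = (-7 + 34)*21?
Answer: 792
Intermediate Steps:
a(n) = 0 (a(n) = 0*0 = 0)
W = 567 (W = 27*21 = 567)
r(V, P) = V² (r(V, P) = (0 + V)² = V²)
B = 225 (B = ((-7 - 1*(-13)) + (-3)²)² = ((-7 + 13) + 9)² = (6 + 9)² = 15² = 225)
W + B = 567 + 225 = 792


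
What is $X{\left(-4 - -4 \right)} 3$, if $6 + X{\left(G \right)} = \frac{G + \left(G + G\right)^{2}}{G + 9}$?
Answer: $-18$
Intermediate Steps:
$X{\left(G \right)} = -6 + \frac{G + 4 G^{2}}{9 + G}$ ($X{\left(G \right)} = -6 + \frac{G + \left(G + G\right)^{2}}{G + 9} = -6 + \frac{G + \left(2 G\right)^{2}}{9 + G} = -6 + \frac{G + 4 G^{2}}{9 + G}$)
$X{\left(-4 - -4 \right)} 3 = \frac{-54 - 5 \left(-4 - -4\right) + 4 \left(-4 - -4\right)^{2}}{9 - 0} \cdot 3 = \frac{-54 - 5 \left(-4 + 4\right) + 4 \left(-4 + 4\right)^{2}}{9 + \left(-4 + 4\right)} 3 = \frac{-54 - 0 + 4 \cdot 0^{2}}{9 + 0} \cdot 3 = \frac{-54 + 0 + 4 \cdot 0}{9} \cdot 3 = \frac{-54 + 0 + 0}{9} \cdot 3 = \frac{1}{9} \left(-54\right) 3 = \left(-6\right) 3 = -18$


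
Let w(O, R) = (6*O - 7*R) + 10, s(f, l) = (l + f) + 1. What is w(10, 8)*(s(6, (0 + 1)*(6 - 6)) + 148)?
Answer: 2170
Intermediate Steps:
s(f, l) = 1 + f + l (s(f, l) = (f + l) + 1 = 1 + f + l)
w(O, R) = 10 - 7*R + 6*O (w(O, R) = (-7*R + 6*O) + 10 = 10 - 7*R + 6*O)
w(10, 8)*(s(6, (0 + 1)*(6 - 6)) + 148) = (10 - 7*8 + 6*10)*((1 + 6 + (0 + 1)*(6 - 6)) + 148) = (10 - 56 + 60)*((1 + 6 + 1*0) + 148) = 14*((1 + 6 + 0) + 148) = 14*(7 + 148) = 14*155 = 2170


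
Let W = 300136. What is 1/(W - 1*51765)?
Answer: 1/248371 ≈ 4.0262e-6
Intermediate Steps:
1/(W - 1*51765) = 1/(300136 - 1*51765) = 1/(300136 - 51765) = 1/248371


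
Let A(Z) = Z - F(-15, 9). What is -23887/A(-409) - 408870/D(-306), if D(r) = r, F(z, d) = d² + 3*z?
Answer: 10514254/7565 ≈ 1389.9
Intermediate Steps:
A(Z) = -36 + Z (A(Z) = Z - (9² + 3*(-15)) = Z - (81 - 45) = Z - 1*36 = Z - 36 = -36 + Z)
-23887/A(-409) - 408870/D(-306) = -23887/(-36 - 409) - 408870/(-306) = -23887/(-445) - 408870*(-1/306) = -23887*(-1/445) + 22715/17 = 23887/445 + 22715/17 = 10514254/7565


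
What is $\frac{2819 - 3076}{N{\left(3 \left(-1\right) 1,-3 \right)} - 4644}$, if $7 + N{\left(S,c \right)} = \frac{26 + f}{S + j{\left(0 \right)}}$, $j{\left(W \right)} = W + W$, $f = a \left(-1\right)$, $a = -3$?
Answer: $\frac{771}{13982} \approx 0.055142$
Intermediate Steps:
$f = 3$ ($f = \left(-3\right) \left(-1\right) = 3$)
$j{\left(W \right)} = 2 W$
$N{\left(S,c \right)} = -7 + \frac{29}{S}$ ($N{\left(S,c \right)} = -7 + \frac{26 + 3}{S + 2 \cdot 0} = -7 + \frac{29}{S + 0} = -7 + \frac{29}{S}$)
$\frac{2819 - 3076}{N{\left(3 \left(-1\right) 1,-3 \right)} - 4644} = \frac{2819 - 3076}{\left(-7 + \frac{29}{3 \left(-1\right) 1}\right) - 4644} = - \frac{257}{\left(-7 + \frac{29}{\left(-3\right) 1}\right) - 4644} = - \frac{257}{\left(-7 + \frac{29}{-3}\right) - 4644} = - \frac{257}{\left(-7 + 29 \left(- \frac{1}{3}\right)\right) - 4644} = - \frac{257}{\left(-7 - \frac{29}{3}\right) - 4644} = - \frac{257}{- \frac{50}{3} - 4644} = - \frac{257}{- \frac{13982}{3}} = \left(-257\right) \left(- \frac{3}{13982}\right) = \frac{771}{13982}$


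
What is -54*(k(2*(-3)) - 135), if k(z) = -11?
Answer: 7884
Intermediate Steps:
-54*(k(2*(-3)) - 135) = -54*(-11 - 135) = -54*(-146) = 7884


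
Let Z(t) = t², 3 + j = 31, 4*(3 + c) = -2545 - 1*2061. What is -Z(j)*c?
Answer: 905128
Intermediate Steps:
c = -2309/2 (c = -3 + (-2545 - 1*2061)/4 = -3 + (-2545 - 2061)/4 = -3 + (¼)*(-4606) = -3 - 2303/2 = -2309/2 ≈ -1154.5)
j = 28 (j = -3 + 31 = 28)
-Z(j)*c = -28²*(-2309)/2 = -784*(-2309)/2 = -1*(-905128) = 905128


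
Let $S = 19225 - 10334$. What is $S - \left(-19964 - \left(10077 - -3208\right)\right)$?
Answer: $42140$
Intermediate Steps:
$S = 8891$
$S - \left(-19964 - \left(10077 - -3208\right)\right) = 8891 - \left(-19964 - \left(10077 - -3208\right)\right) = 8891 - \left(-19964 - \left(10077 + 3208\right)\right) = 8891 - \left(-19964 - 13285\right) = 8891 - -33249 = 8891 + 33249 = 42140$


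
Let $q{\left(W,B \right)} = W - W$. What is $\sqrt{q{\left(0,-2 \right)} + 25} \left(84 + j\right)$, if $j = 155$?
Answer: $1195$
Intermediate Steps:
$q{\left(W,B \right)} = 0$
$\sqrt{q{\left(0,-2 \right)} + 25} \left(84 + j\right) = \sqrt{0 + 25} \left(84 + 155\right) = \sqrt{25} \cdot 239 = 5 \cdot 239 = 1195$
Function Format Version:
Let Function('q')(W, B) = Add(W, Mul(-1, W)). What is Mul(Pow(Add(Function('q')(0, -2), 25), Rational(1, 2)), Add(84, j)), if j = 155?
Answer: 1195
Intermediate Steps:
Function('q')(W, B) = 0
Mul(Pow(Add(Function('q')(0, -2), 25), Rational(1, 2)), Add(84, j)) = Mul(Pow(Add(0, 25), Rational(1, 2)), Add(84, 155)) = Mul(Pow(25, Rational(1, 2)), 239) = Mul(5, 239) = 1195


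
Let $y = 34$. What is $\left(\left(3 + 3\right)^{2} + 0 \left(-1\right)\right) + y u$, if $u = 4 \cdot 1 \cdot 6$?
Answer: $852$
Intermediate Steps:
$u = 24$ ($u = 4 \cdot 6 = 24$)
$\left(\left(3 + 3\right)^{2} + 0 \left(-1\right)\right) + y u = \left(\left(3 + 3\right)^{2} + 0 \left(-1\right)\right) + 34 \cdot 24 = \left(6^{2} + 0\right) + 816 = \left(36 + 0\right) + 816 = 36 + 816 = 852$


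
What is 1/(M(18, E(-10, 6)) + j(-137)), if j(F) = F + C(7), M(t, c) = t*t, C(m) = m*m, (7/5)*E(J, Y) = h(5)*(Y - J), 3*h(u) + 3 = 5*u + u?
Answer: 1/236 ≈ 0.0042373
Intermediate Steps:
h(u) = -1 + 2*u (h(u) = -1 + (5*u + u)/3 = -1 + (6*u)/3 = -1 + 2*u)
E(J, Y) = -45*J/7 + 45*Y/7 (E(J, Y) = 5*((-1 + 2*5)*(Y - J))/7 = 5*((-1 + 10)*(Y - J))/7 = 5*(9*(Y - J))/7 = 5*(-9*J + 9*Y)/7 = -45*J/7 + 45*Y/7)
C(m) = m²
M(t, c) = t²
j(F) = 49 + F (j(F) = F + 7² = F + 49 = 49 + F)
1/(M(18, E(-10, 6)) + j(-137)) = 1/(18² + (49 - 137)) = 1/(324 - 88) = 1/236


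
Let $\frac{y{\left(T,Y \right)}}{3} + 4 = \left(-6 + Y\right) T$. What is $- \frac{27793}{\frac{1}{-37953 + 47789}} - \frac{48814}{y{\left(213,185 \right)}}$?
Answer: $- \frac{31265276369626}{114369} \approx -2.7337 \cdot 10^{8}$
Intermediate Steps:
$y{\left(T,Y \right)} = -12 + 3 T \left(-6 + Y\right)$ ($y{\left(T,Y \right)} = -12 + 3 \left(-6 + Y\right) T = -12 + 3 T \left(-6 + Y\right)$)
$- \frac{27793}{\frac{1}{-37953 + 47789}} - \frac{48814}{y{\left(213,185 \right)}} = - \frac{27793}{\frac{1}{-37953 + 47789}} - \frac{48814}{-12 - 3834 + 3 \cdot 213 \cdot 185} = - \frac{27793}{\frac{1}{9836}} - \frac{48814}{-12 - 3834 + 118215} = - 27793 \frac{1}{\frac{1}{9836}} - \frac{48814}{114369} = \left(-27793\right) 9836 - \frac{48814}{114369} = -273371948 - \frac{48814}{114369} = - \frac{31265276369626}{114369}$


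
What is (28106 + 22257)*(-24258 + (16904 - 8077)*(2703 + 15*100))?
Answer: 1867239601149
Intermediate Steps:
(28106 + 22257)*(-24258 + (16904 - 8077)*(2703 + 15*100)) = 50363*(-24258 + 8827*(2703 + 1500)) = 50363*(-24258 + 8827*4203) = 50363*(-24258 + 37099881) = 50363*37075623 = 1867239601149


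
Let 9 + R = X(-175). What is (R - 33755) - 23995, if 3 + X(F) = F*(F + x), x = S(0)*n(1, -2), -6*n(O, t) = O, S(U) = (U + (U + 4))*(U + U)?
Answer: -27137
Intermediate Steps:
S(U) = 2*U*(4 + 2*U) (S(U) = (U + (4 + U))*(2*U) = (4 + 2*U)*(2*U) = 2*U*(4 + 2*U))
n(O, t) = -O/6
x = 0 (x = (4*0*(2 + 0))*(-⅙*1) = (4*0*2)*(-⅙) = 0*(-⅙) = 0)
X(F) = -3 + F² (X(F) = -3 + F*(F + 0) = -3 + F*F = -3 + F²)
R = 30613 (R = -9 + (-3 + (-175)²) = -9 + (-3 + 30625) = -9 + 30622 = 30613)
(R - 33755) - 23995 = (30613 - 33755) - 23995 = -3142 - 23995 = -27137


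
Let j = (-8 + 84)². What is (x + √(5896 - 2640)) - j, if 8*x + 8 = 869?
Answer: -45347/8 + 2*√814 ≈ -5611.3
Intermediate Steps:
x = 861/8 (x = -1 + (⅛)*869 = -1 + 869/8 = 861/8 ≈ 107.63)
j = 5776 (j = 76² = 5776)
(x + √(5896 - 2640)) - j = (861/8 + √(5896 - 2640)) - 1*5776 = (861/8 + √3256) - 5776 = (861/8 + 2*√814) - 5776 = -45347/8 + 2*√814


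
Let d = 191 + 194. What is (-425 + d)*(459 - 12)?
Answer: -17880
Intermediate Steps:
d = 385
(-425 + d)*(459 - 12) = (-425 + 385)*(459 - 12) = -40*447 = -17880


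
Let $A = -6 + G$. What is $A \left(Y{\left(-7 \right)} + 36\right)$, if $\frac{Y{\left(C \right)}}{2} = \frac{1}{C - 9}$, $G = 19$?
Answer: $\frac{3731}{8} \approx 466.38$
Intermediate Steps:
$Y{\left(C \right)} = \frac{2}{-9 + C}$ ($Y{\left(C \right)} = \frac{2}{C - 9} = \frac{2}{-9 + C}$)
$A = 13$ ($A = -6 + 19 = 13$)
$A \left(Y{\left(-7 \right)} + 36\right) = 13 \left(\frac{2}{-9 - 7} + 36\right) = 13 \left(\frac{2}{-16} + 36\right) = 13 \left(2 \left(- \frac{1}{16}\right) + 36\right) = 13 \left(- \frac{1}{8} + 36\right) = 13 \cdot \frac{287}{8} = \frac{3731}{8}$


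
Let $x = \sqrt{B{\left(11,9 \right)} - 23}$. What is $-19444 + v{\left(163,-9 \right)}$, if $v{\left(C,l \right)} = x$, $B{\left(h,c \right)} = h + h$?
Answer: $-19444 + i \approx -19444.0 + 1.0 i$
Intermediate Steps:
$B{\left(h,c \right)} = 2 h$
$x = i$ ($x = \sqrt{2 \cdot 11 - 23} = \sqrt{22 - 23} = \sqrt{-1} = i \approx 1.0 i$)
$v{\left(C,l \right)} = i$
$-19444 + v{\left(163,-9 \right)} = -19444 + i$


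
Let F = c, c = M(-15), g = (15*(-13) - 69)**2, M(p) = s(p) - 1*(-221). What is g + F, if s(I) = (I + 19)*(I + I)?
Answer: 69797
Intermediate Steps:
s(I) = 2*I*(19 + I) (s(I) = (19 + I)*(2*I) = 2*I*(19 + I))
M(p) = 221 + 2*p*(19 + p) (M(p) = 2*p*(19 + p) - 1*(-221) = 2*p*(19 + p) + 221 = 221 + 2*p*(19 + p))
g = 69696 (g = (-195 - 69)**2 = (-264)**2 = 69696)
c = 101 (c = 221 + 2*(-15)*(19 - 15) = 221 + 2*(-15)*4 = 221 - 120 = 101)
F = 101
g + F = 69696 + 101 = 69797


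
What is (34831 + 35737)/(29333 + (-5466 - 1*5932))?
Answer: 70568/17935 ≈ 3.9347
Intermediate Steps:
(34831 + 35737)/(29333 + (-5466 - 1*5932)) = 70568/(29333 + (-5466 - 5932)) = 70568/(29333 - 11398) = 70568/17935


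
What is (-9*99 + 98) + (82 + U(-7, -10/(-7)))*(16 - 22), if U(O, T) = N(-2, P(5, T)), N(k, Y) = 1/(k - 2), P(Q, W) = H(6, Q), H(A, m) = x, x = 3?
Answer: -2567/2 ≈ -1283.5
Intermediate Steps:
H(A, m) = 3
P(Q, W) = 3
N(k, Y) = 1/(-2 + k)
U(O, T) = -¼ (U(O, T) = 1/(-2 - 2) = 1/(-4) = -¼)
(-9*99 + 98) + (82 + U(-7, -10/(-7)))*(16 - 22) = (-9*99 + 98) + (82 - ¼)*(16 - 22) = (-891 + 98) + (327/4)*(-6) = -793 - 981/2 = -2567/2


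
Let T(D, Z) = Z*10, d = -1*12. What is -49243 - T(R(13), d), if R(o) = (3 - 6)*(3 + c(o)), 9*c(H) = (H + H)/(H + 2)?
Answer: -49123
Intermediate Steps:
c(H) = 2*H/(9*(2 + H)) (c(H) = ((H + H)/(H + 2))/9 = ((2*H)/(2 + H))/9 = (2*H/(2 + H))/9 = 2*H/(9*(2 + H)))
d = -12
R(o) = -9 - 2*o/(3*(2 + o)) (R(o) = (3 - 6)*(3 + 2*o/(9*(2 + o))) = -3*(3 + 2*o/(9*(2 + o))) = -9 - 2*o/(3*(2 + o)))
T(D, Z) = 10*Z
-49243 - T(R(13), d) = -49243 - 10*(-12) = -49243 - 1*(-120) = -49243 + 120 = -49123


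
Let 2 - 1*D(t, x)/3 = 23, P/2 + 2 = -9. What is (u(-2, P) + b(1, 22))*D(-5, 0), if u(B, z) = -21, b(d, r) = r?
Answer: -63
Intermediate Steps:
P = -22 (P = -4 + 2*(-9) = -4 - 18 = -22)
D(t, x) = -63 (D(t, x) = 6 - 3*23 = 6 - 69 = -63)
(u(-2, P) + b(1, 22))*D(-5, 0) = (-21 + 22)*(-63) = 1*(-63) = -63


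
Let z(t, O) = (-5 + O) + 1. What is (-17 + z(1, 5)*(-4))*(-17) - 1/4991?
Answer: 1781786/4991 ≈ 357.00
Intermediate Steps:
z(t, O) = -4 + O
(-17 + z(1, 5)*(-4))*(-17) - 1/4991 = (-17 + (-4 + 5)*(-4))*(-17) - 1/4991 = (-17 + 1*(-4))*(-17) - 1*1/4991 = (-17 - 4)*(-17) - 1/4991 = -21*(-17) - 1/4991 = 357 - 1/4991 = 1781786/4991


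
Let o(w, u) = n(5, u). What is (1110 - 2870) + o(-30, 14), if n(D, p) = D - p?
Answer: -1769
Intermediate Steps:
o(w, u) = 5 - u
(1110 - 2870) + o(-30, 14) = (1110 - 2870) + (5 - 1*14) = -1760 + (5 - 14) = -1760 - 9 = -1769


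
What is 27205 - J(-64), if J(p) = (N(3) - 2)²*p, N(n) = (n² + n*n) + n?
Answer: 50309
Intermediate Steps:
N(n) = n + 2*n² (N(n) = (n² + n²) + n = 2*n² + n = n + 2*n²)
J(p) = 361*p (J(p) = (3*(1 + 2*3) - 2)²*p = (3*(1 + 6) - 2)²*p = (3*7 - 2)²*p = (21 - 2)²*p = 19²*p = 361*p)
27205 - J(-64) = 27205 - 361*(-64) = 27205 - 1*(-23104) = 27205 + 23104 = 50309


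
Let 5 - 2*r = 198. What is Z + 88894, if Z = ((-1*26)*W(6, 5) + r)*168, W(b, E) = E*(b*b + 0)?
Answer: -713558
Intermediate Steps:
r = -193/2 (r = 5/2 - ½*198 = 5/2 - 99 = -193/2 ≈ -96.500)
W(b, E) = E*b² (W(b, E) = E*(b² + 0) = E*b²)
Z = -802452 (Z = ((-1*26)*(5*6²) - 193/2)*168 = (-130*36 - 193/2)*168 = (-26*180 - 193/2)*168 = (-4680 - 193/2)*168 = -9553/2*168 = -802452)
Z + 88894 = -802452 + 88894 = -713558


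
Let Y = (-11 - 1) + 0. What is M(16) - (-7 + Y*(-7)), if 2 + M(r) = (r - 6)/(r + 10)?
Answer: -1022/13 ≈ -78.615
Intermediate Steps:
Y = -12 (Y = -12 + 0 = -12)
M(r) = -2 + (-6 + r)/(10 + r) (M(r) = -2 + (r - 6)/(r + 10) = -2 + (-6 + r)/(10 + r))
M(16) - (-7 + Y*(-7)) = (-26 - 1*16)/(10 + 16) - (-7 - 12*(-7)) = (-26 - 16)/26 - (-7 + 84) = (1/26)*(-42) - 1*77 = -21/13 - 77 = -1022/13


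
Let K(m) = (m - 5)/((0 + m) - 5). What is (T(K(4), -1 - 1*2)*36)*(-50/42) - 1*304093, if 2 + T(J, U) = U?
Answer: -2127151/7 ≈ -3.0388e+5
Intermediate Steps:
K(m) = 1 (K(m) = (-5 + m)/(m - 5) = (-5 + m)/(-5 + m) = 1)
T(J, U) = -2 + U
(T(K(4), -1 - 1*2)*36)*(-50/42) - 1*304093 = ((-2 + (-1 - 1*2))*36)*(-50/42) - 1*304093 = ((-2 + (-1 - 2))*36)*(-50*1/42) - 304093 = ((-2 - 3)*36)*(-25/21) - 304093 = -5*36*(-25/21) - 304093 = -180*(-25/21) - 304093 = 1500/7 - 304093 = -2127151/7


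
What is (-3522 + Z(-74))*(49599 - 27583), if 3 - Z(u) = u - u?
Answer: -77474304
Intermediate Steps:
Z(u) = 3 (Z(u) = 3 - (u - u) = 3 - 1*0 = 3 + 0 = 3)
(-3522 + Z(-74))*(49599 - 27583) = (-3522 + 3)*(49599 - 27583) = -3519*22016 = -77474304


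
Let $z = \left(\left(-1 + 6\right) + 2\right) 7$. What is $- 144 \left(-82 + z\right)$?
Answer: $4752$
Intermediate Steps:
$z = 49$ ($z = \left(5 + 2\right) 7 = 7 \cdot 7 = 49$)
$- 144 \left(-82 + z\right) = - 144 \left(-82 + 49\right) = \left(-144\right) \left(-33\right) = 4752$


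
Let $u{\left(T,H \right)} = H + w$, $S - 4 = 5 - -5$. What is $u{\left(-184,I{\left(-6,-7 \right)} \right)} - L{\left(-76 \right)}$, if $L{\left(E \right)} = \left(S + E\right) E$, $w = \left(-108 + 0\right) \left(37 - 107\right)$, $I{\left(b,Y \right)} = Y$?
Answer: $2841$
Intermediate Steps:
$S = 14$ ($S = 4 + \left(5 - -5\right) = 4 + \left(5 + 5\right) = 4 + 10 = 14$)
$w = 7560$ ($w = \left(-108\right) \left(-70\right) = 7560$)
$u{\left(T,H \right)} = 7560 + H$ ($u{\left(T,H \right)} = H + 7560 = 7560 + H$)
$L{\left(E \right)} = E \left(14 + E\right)$ ($L{\left(E \right)} = \left(14 + E\right) E = E \left(14 + E\right)$)
$u{\left(-184,I{\left(-6,-7 \right)} \right)} - L{\left(-76 \right)} = \left(7560 - 7\right) - - 76 \left(14 - 76\right) = 7553 - \left(-76\right) \left(-62\right) = 7553 - 4712 = 2841$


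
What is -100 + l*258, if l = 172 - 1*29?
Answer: 36794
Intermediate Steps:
l = 143 (l = 172 - 29 = 143)
-100 + l*258 = -100 + 143*258 = -100 + 36894 = 36794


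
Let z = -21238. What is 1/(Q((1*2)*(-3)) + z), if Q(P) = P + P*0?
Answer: -1/21244 ≈ -4.7072e-5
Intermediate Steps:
Q(P) = P (Q(P) = P + 0 = P)
1/(Q((1*2)*(-3)) + z) = 1/((1*2)*(-3) - 21238) = 1/(2*(-3) - 21238) = 1/(-6 - 21238) = 1/(-21244) = -1/21244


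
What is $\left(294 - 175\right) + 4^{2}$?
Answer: $135$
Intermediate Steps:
$\left(294 - 175\right) + 4^{2} = 119 + 16 = 135$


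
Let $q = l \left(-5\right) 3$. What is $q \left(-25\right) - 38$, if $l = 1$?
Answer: $337$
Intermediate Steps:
$q = -15$ ($q = 1 \left(-5\right) 3 = \left(-5\right) 3 = -15$)
$q \left(-25\right) - 38 = \left(-15\right) \left(-25\right) - 38 = 375 - 38 = 337$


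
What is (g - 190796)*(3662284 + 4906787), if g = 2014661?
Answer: 15628828679415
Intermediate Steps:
(g - 190796)*(3662284 + 4906787) = (2014661 - 190796)*(3662284 + 4906787) = 1823865*8569071 = 15628828679415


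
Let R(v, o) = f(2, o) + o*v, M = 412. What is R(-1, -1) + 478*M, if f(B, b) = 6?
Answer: 196943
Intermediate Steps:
R(v, o) = 6 + o*v
R(-1, -1) + 478*M = (6 - 1*(-1)) + 478*412 = (6 + 1) + 196936 = 7 + 196936 = 196943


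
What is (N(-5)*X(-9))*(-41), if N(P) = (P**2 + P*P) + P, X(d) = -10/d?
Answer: -2050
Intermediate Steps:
N(P) = P + 2*P**2 (N(P) = (P**2 + P**2) + P = 2*P**2 + P = P + 2*P**2)
(N(-5)*X(-9))*(-41) = ((-5*(1 + 2*(-5)))*(-10/(-9)))*(-41) = ((-5*(1 - 10))*(-10*(-1/9)))*(-41) = (-5*(-9)*(10/9))*(-41) = (45*(10/9))*(-41) = 50*(-41) = -2050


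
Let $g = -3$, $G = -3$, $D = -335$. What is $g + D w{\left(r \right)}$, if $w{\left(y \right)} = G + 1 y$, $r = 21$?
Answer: $-6033$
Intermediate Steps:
$w{\left(y \right)} = -3 + y$ ($w{\left(y \right)} = -3 + 1 y = -3 + y$)
$g + D w{\left(r \right)} = -3 - 335 \left(-3 + 21\right) = -3 - 6030 = -6033$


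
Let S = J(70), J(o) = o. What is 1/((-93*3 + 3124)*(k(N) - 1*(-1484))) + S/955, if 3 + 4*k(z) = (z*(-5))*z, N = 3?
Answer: 58629951/799877440 ≈ 0.073299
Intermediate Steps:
k(z) = -¾ - 5*z²/4 (k(z) = -¾ + ((z*(-5))*z)/4 = -¾ + ((-5*z)*z)/4 = -¾ + (-5*z²)/4 = -¾ - 5*z²/4)
S = 70
1/((-93*3 + 3124)*(k(N) - 1*(-1484))) + S/955 = 1/((-93*3 + 3124)*((-¾ - 5/4*3²) - 1*(-1484))) + 70/955 = 1/((-279 + 3124)*((-¾ - 5/4*9) + 1484)) + 70*(1/955) = 1/(2845*((-¾ - 45/4) + 1484)) + 14/191 = 1/(2845*(-12 + 1484)) + 14/191 = (1/2845)/1472 + 14/191 = (1/2845)*(1/1472) + 14/191 = 1/4187840 + 14/191 = 58629951/799877440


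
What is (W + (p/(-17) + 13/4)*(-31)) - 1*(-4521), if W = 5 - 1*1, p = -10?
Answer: 299609/68 ≈ 4406.0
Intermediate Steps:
W = 4 (W = 5 - 1 = 4)
(W + (p/(-17) + 13/4)*(-31)) - 1*(-4521) = (4 + (-10/(-17) + 13/4)*(-31)) - 1*(-4521) = (4 + (-10*(-1/17) + 13*(¼))*(-31)) + 4521 = (4 + (10/17 + 13/4)*(-31)) + 4521 = (4 + (261/68)*(-31)) + 4521 = (4 - 8091/68) + 4521 = -7819/68 + 4521 = 299609/68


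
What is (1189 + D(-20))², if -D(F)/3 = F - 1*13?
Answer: 1658944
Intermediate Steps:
D(F) = 39 - 3*F (D(F) = -3*(F - 1*13) = -3*(F - 13) = -3*(-13 + F) = 39 - 3*F)
(1189 + D(-20))² = (1189 + (39 - 3*(-20)))² = (1189 + (39 + 60))² = (1189 + 99)² = 1288² = 1658944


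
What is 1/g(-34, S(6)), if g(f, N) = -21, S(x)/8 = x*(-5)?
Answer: -1/21 ≈ -0.047619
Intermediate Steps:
S(x) = -40*x (S(x) = 8*(x*(-5)) = 8*(-5*x) = -40*x)
1/g(-34, S(6)) = 1/(-21) = -1/21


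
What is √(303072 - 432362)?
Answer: I*√129290 ≈ 359.57*I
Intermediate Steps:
√(303072 - 432362) = √(-129290) = I*√129290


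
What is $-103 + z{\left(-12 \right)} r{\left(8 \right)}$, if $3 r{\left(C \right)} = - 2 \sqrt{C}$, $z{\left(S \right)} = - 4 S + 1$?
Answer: $-103 - \frac{196 \sqrt{2}}{3} \approx -195.4$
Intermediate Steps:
$z{\left(S \right)} = 1 - 4 S$
$r{\left(C \right)} = - \frac{2 \sqrt{C}}{3}$ ($r{\left(C \right)} = \frac{\left(-2\right) \sqrt{C}}{3} = - \frac{2 \sqrt{C}}{3}$)
$-103 + z{\left(-12 \right)} r{\left(8 \right)} = -103 + \left(1 - -48\right) \left(- \frac{2 \sqrt{8}}{3}\right) = -103 + \left(1 + 48\right) \left(- \frac{2 \cdot 2 \sqrt{2}}{3}\right) = -103 + 49 \left(- \frac{4 \sqrt{2}}{3}\right) = -103 - \frac{196 \sqrt{2}}{3}$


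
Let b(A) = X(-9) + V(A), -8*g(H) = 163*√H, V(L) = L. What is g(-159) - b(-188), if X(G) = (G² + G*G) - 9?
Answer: 35 - 163*I*√159/8 ≈ 35.0 - 256.92*I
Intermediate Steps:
X(G) = -9 + 2*G² (X(G) = (G² + G²) - 9 = 2*G² - 9 = -9 + 2*G²)
g(H) = -163*√H/8
b(A) = 153 + A (b(A) = (-9 + 2*(-9)²) + A = (-9 + 2*81) + A = (-9 + 162) + A = 153 + A)
g(-159) - b(-188) = -163*I*√159/8 - (153 - 188) = -163*I*√159/8 - 1*(-35) = -163*I*√159/8 + 35 = 35 - 163*I*√159/8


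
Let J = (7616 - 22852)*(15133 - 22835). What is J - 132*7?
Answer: 117346748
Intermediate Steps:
J = 117347672 (J = -15236*(-7702) = 117347672)
J - 132*7 = 117347672 - 132*7 = 117347672 - 924 = 117346748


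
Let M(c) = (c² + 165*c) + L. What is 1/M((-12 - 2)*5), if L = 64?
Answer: -1/6586 ≈ -0.00015184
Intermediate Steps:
M(c) = 64 + c² + 165*c (M(c) = (c² + 165*c) + 64 = 64 + c² + 165*c)
1/M((-12 - 2)*5) = 1/(64 + ((-12 - 2)*5)² + 165*((-12 - 2)*5)) = 1/(64 + (-14*5)² + 165*(-14*5)) = 1/(64 + (-70)² + 165*(-70)) = 1/(64 + 4900 - 11550) = 1/(-6586) = -1/6586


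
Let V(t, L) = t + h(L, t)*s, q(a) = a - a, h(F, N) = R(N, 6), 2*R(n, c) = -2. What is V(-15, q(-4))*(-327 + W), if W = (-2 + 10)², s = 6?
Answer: 5523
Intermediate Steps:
R(n, c) = -1 (R(n, c) = (½)*(-2) = -1)
h(F, N) = -1
q(a) = 0
W = 64 (W = 8² = 64)
V(t, L) = -6 + t (V(t, L) = t - 1*6 = t - 6 = -6 + t)
V(-15, q(-4))*(-327 + W) = (-6 - 15)*(-327 + 64) = -21*(-263) = 5523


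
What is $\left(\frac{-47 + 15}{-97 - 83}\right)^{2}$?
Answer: $\frac{64}{2025} \approx 0.031605$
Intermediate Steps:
$\left(\frac{-47 + 15}{-97 - 83}\right)^{2} = \left(- \frac{32}{-180}\right)^{2} = \left(\left(-32\right) \left(- \frac{1}{180}\right)\right)^{2} = \left(\frac{8}{45}\right)^{2} = \frac{64}{2025}$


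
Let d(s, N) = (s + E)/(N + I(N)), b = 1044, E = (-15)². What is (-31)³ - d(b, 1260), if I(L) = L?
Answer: -8341621/280 ≈ -29792.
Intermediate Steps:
E = 225
d(s, N) = (225 + s)/(2*N) (d(s, N) = (s + 225)/(N + N) = (225 + s)/((2*N)) = (225 + s)*(1/(2*N)) = (225 + s)/(2*N))
(-31)³ - d(b, 1260) = (-31)³ - (225 + 1044)/(2*1260) = -29791 - 1269/(2*1260) = -29791 - 1*141/280 = -29791 - 141/280 = -8341621/280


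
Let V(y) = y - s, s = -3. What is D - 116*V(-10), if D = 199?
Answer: 1011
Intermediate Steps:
V(y) = 3 + y (V(y) = y - 1*(-3) = y + 3 = 3 + y)
D - 116*V(-10) = 199 - 116*(3 - 10) = 199 - 116*(-7) = 199 + 812 = 1011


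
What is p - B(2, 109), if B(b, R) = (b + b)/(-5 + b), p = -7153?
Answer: -21455/3 ≈ -7151.7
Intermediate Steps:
B(b, R) = 2*b/(-5 + b) (B(b, R) = (2*b)/(-5 + b) = 2*b/(-5 + b))
p - B(2, 109) = -7153 - 2*2/(-5 + 2) = -7153 - 2*2/(-3) = -7153 - 2*2*(-1)/3 = -7153 - 1*(-4/3) = -7153 + 4/3 = -21455/3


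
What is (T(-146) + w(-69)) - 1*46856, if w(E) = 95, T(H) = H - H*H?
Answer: -68223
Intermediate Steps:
T(H) = H - H²
(T(-146) + w(-69)) - 1*46856 = (-146*(1 - 1*(-146)) + 95) - 1*46856 = (-146*(1 + 146) + 95) - 46856 = (-146*147 + 95) - 46856 = (-21462 + 95) - 46856 = -21367 - 46856 = -68223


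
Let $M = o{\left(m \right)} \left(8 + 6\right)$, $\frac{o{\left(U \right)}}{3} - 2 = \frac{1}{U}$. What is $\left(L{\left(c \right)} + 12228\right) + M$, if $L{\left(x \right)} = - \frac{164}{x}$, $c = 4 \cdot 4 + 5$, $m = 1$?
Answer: $\frac{259270}{21} \approx 12346.0$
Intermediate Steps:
$o{\left(U \right)} = 6 + \frac{3}{U}$
$c = 21$ ($c = 16 + 5 = 21$)
$M = 126$ ($M = \left(6 + \frac{3}{1}\right) \left(8 + 6\right) = \left(6 + 3 \cdot 1\right) 14 = \left(6 + 3\right) 14 = 9 \cdot 14 = 126$)
$\left(L{\left(c \right)} + 12228\right) + M = \left(- \frac{164}{21} + 12228\right) + 126 = \frac{256624}{21} + 126 = \frac{259270}{21}$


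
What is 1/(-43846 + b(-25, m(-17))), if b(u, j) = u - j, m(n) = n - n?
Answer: -1/43871 ≈ -2.2794e-5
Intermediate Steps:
m(n) = 0
1/(-43846 + b(-25, m(-17))) = 1/(-43846 + (-25 - 1*0)) = 1/(-43846 + (-25 + 0)) = 1/(-43846 - 25) = 1/(-43871) = -1/43871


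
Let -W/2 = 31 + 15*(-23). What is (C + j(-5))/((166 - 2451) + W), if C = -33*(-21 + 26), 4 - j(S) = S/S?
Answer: 162/1657 ≈ 0.097767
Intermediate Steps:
j(S) = 3 (j(S) = 4 - S/S = 4 - 1*1 = 4 - 1 = 3)
W = 628 (W = -2*(31 + 15*(-23)) = -2*(31 - 345) = -2*(-314) = 628)
C = -165 (C = -33*5 = -165)
(C + j(-5))/((166 - 2451) + W) = (-165 + 3)/((166 - 2451) + 628) = -162/(-2285 + 628) = -162/(-1657) = -162*(-1/1657) = 162/1657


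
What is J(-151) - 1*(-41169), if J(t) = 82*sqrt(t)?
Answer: 41169 + 82*I*sqrt(151) ≈ 41169.0 + 1007.6*I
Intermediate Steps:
J(-151) - 1*(-41169) = 82*sqrt(-151) - 1*(-41169) = 82*(I*sqrt(151)) + 41169 = 82*I*sqrt(151) + 41169 = 41169 + 82*I*sqrt(151)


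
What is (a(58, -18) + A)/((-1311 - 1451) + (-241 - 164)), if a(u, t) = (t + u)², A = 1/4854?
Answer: -7766401/15372618 ≈ -0.50521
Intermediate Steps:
A = 1/4854 ≈ 0.00020602
(a(58, -18) + A)/((-1311 - 1451) + (-241 - 164)) = ((-18 + 58)² + 1/4854)/((-1311 - 1451) + (-241 - 164)) = (40² + 1/4854)/(-2762 - 405) = (1600 + 1/4854)/(-3167) = (7766401/4854)*(-1/3167) = -7766401/15372618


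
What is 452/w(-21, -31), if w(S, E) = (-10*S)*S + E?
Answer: -452/4441 ≈ -0.10178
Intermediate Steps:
w(S, E) = E - 10*S² (w(S, E) = -10*S² + E = E - 10*S²)
452/w(-21, -31) = 452/(-31 - 10*(-21)²) = 452/(-31 - 10*441) = 452/(-31 - 4410) = 452/(-4441) = 452*(-1/4441) = -452/4441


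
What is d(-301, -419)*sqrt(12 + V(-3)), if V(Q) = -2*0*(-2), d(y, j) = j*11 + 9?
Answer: -9200*sqrt(3) ≈ -15935.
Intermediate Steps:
d(y, j) = 9 + 11*j (d(y, j) = 11*j + 9 = 9 + 11*j)
V(Q) = 0 (V(Q) = 0*(-2) = 0)
d(-301, -419)*sqrt(12 + V(-3)) = (9 + 11*(-419))*sqrt(12 + 0) = (9 - 4609)*sqrt(12) = -9200*sqrt(3)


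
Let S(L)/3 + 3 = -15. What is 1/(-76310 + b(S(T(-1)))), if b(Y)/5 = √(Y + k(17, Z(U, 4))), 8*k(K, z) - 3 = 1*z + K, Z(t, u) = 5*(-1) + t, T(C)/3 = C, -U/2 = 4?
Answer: -122096/9317147885 - 2*I*√34/1863429577 ≈ -1.3104e-5 - 6.2583e-9*I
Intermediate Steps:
U = -8 (U = -2*4 = -8)
T(C) = 3*C
Z(t, u) = -5 + t
S(L) = -54 (S(L) = -9 + 3*(-15) = -9 - 45 = -54)
k(K, z) = 3/8 + K/8 + z/8 (k(K, z) = 3/8 + (1*z + K)/8 = 3/8 + (z + K)/8 = 3/8 + (K + z)/8 = 3/8 + (K/8 + z/8) = 3/8 + K/8 + z/8)
b(Y) = 5*√(7/8 + Y) (b(Y) = 5*√(Y + (3/8 + (⅛)*17 + (-5 - 8)/8)) = 5*√(Y + (3/8 + 17/8 + (⅛)*(-13))) = 5*√(Y + (3/8 + 17/8 - 13/8)) = 5*√(Y + 7/8) = 5*√(7/8 + Y))
1/(-76310 + b(S(T(-1)))) = 1/(-76310 + 5*√(14 + 16*(-54))/4) = 1/(-76310 + 5*√(14 - 864)/4) = 1/(-76310 + 5*√(-850)/4) = 1/(-76310 + 5*(5*I*√34)/4) = 1/(-76310 + 25*I*√34/4)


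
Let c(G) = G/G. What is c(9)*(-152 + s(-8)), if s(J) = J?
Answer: -160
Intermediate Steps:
c(G) = 1
c(9)*(-152 + s(-8)) = 1*(-152 - 8) = 1*(-160) = -160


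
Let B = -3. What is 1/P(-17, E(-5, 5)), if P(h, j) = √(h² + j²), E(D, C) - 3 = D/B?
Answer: 3*√2797/2797 ≈ 0.056725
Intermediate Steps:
E(D, C) = 3 - D/3 (E(D, C) = 3 + D/(-3) = 3 + D*(-⅓) = 3 - D/3)
1/P(-17, E(-5, 5)) = 1/(√((-17)² + (3 - ⅓*(-5))²)) = 1/(√(289 + (3 + 5/3)²)) = 1/(√(289 + (14/3)²)) = 1/(√(289 + 196/9)) = 1/(√(2797/9)) = 1/(√2797/3) = 3*√2797/2797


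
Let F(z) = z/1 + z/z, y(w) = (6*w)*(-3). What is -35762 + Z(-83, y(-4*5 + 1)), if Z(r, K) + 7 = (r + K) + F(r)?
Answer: -35592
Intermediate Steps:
y(w) = -18*w
F(z) = 1 + z (F(z) = z*1 + 1 = z + 1 = 1 + z)
Z(r, K) = -6 + K + 2*r (Z(r, K) = -7 + ((r + K) + (1 + r)) = -7 + ((K + r) + (1 + r)) = -7 + (1 + K + 2*r) = -6 + K + 2*r)
-35762 + Z(-83, y(-4*5 + 1)) = -35762 + (-6 - 18*(-4*5 + 1) + 2*(-83)) = -35762 + (-6 - 18*(-20 + 1) - 166) = -35762 + (-6 - 18*(-19) - 166) = -35762 + (-6 + 342 - 166) = -35762 + 170 = -35592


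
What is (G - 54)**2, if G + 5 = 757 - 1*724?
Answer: 676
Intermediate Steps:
G = 28 (G = -5 + (757 - 1*724) = -5 + (757 - 724) = -5 + 33 = 28)
(G - 54)**2 = (28 - 54)**2 = (-26)**2 = 676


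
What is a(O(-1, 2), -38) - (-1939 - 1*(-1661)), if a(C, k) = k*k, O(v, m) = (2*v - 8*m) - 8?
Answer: 1722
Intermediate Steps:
O(v, m) = -8 - 8*m + 2*v (O(v, m) = (-8*m + 2*v) - 8 = -8 - 8*m + 2*v)
a(C, k) = k²
a(O(-1, 2), -38) - (-1939 - 1*(-1661)) = (-38)² - (-1939 - 1*(-1661)) = 1444 - (-1939 + 1661) = 1444 - 1*(-278) = 1444 + 278 = 1722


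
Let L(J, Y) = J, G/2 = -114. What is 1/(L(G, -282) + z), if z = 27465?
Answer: 1/27237 ≈ 3.6715e-5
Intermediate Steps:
G = -228 (G = 2*(-114) = -228)
1/(L(G, -282) + z) = 1/(-228 + 27465) = 1/27237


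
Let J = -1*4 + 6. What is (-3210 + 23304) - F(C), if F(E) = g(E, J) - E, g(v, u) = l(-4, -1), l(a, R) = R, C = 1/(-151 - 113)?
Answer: 5305079/264 ≈ 20095.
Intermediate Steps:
C = -1/264 (C = 1/(-264) = -1/264 ≈ -0.0037879)
J = 2 (J = -4 + 6 = 2)
g(v, u) = -1
F(E) = -1 - E
(-3210 + 23304) - F(C) = (-3210 + 23304) - (-1 - 1*(-1/264)) = 20094 - (-1 + 1/264) = 20094 - 1*(-263/264) = 20094 + 263/264 = 5305079/264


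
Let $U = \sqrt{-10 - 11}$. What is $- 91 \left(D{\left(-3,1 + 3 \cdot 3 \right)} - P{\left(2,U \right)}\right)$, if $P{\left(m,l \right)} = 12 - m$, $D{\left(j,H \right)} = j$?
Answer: $1183$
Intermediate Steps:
$U = i \sqrt{21}$ ($U = \sqrt{-21} = i \sqrt{21} \approx 4.5826 i$)
$- 91 \left(D{\left(-3,1 + 3 \cdot 3 \right)} - P{\left(2,U \right)}\right) = - 91 \left(-3 - \left(12 - 2\right)\right) = - 91 \left(-3 - 10\right) = \left(-91\right) \left(-13\right) = 1183$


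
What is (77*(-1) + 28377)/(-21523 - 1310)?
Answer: -28300/22833 ≈ -1.2394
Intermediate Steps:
(77*(-1) + 28377)/(-21523 - 1310) = (-77 + 28377)/(-22833) = 28300*(-1/22833) = -28300/22833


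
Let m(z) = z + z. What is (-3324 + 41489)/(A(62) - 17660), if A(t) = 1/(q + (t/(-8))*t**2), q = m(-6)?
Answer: -1137431495/526320981 ≈ -2.1611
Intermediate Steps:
m(z) = 2*z
q = -12 (q = 2*(-6) = -12)
A(t) = 1/(-12 - t**3/8) (A(t) = 1/(-12 + (t/(-8))*t**2) = 1/(-12 + (t*(-1/8))*t**2) = 1/(-12 + (-t/8)*t**2) = 1/(-12 - t**3/8))
(-3324 + 41489)/(A(62) - 17660) = (-3324 + 41489)/(-8/(96 + 62**3) - 17660) = 38165/(-8/(96 + 238328) - 17660) = 38165/(-8/238424 - 17660) = 38165/(-8*1/238424 - 17660) = 38165/(-1/29803 - 17660) = 38165/(-526320981/29803) = 38165*(-29803/526320981) = -1137431495/526320981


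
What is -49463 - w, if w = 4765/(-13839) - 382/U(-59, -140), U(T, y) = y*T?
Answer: -403862700673/8165010 ≈ -49463.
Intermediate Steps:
U(T, y) = T*y
w = -3188957/8165010 (w = 4765/(-13839) - 382/((-59*(-140))) = 4765*(-1/13839) - 382/8260 = -4765/13839 - 382*1/8260 = -4765/13839 - 191/4130 = -3188957/8165010 ≈ -0.39056)
-49463 - w = -49463 - 1*(-3188957/8165010) = -49463 + 3188957/8165010 = -403862700673/8165010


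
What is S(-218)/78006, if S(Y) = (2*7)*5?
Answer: 35/39003 ≈ 0.00089737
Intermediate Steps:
S(Y) = 70 (S(Y) = 14*5 = 70)
S(-218)/78006 = 70/78006 = 70*(1/78006) = 35/39003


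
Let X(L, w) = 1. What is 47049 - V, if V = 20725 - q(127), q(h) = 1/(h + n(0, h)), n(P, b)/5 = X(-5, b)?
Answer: 3474769/132 ≈ 26324.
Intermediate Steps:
n(P, b) = 5 (n(P, b) = 5*1 = 5)
q(h) = 1/(5 + h) (q(h) = 1/(h + 5) = 1/(5 + h))
V = 2735699/132 (V = 20725 - 1/(5 + 127) = 20725 - 1/132 = 2735699/132 ≈ 20725.)
47049 - V = 47049 - 1*2735699/132 = 47049 - 2735699/132 = 3474769/132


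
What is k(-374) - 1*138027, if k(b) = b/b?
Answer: -138026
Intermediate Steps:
k(b) = 1
k(-374) - 1*138027 = 1 - 1*138027 = 1 - 138027 = -138026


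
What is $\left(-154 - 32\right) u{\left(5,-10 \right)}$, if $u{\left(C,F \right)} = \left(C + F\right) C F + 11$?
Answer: $-48546$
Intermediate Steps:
$u{\left(C,F \right)} = 11 + C F \left(C + F\right)$ ($u{\left(C,F \right)} = C \left(C + F\right) F + 11 = C F \left(C + F\right) + 11 = 11 + C F \left(C + F\right)$)
$\left(-154 - 32\right) u{\left(5,-10 \right)} = \left(-154 - 32\right) \left(11 + 5 \left(-10\right)^{2} - 10 \cdot 5^{2}\right) = - 186 \left(11 + 5 \cdot 100 - 250\right) = - 186 \left(11 + 500 - 250\right) = \left(-186\right) 261 = -48546$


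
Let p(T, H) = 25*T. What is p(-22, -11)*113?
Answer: -62150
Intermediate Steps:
p(-22, -11)*113 = (25*(-22))*113 = -550*113 = -62150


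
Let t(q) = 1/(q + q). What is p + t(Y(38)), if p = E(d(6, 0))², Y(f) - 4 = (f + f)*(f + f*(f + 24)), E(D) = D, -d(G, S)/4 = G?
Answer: 209604097/363896 ≈ 576.00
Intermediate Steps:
d(G, S) = -4*G
Y(f) = 4 + 2*f*(f + f*(24 + f)) (Y(f) = 4 + (f + f)*(f + f*(f + 24)) = 4 + (2*f)*(f + f*(24 + f)) = 4 + 2*f*(f + f*(24 + f)))
p = 576 (p = (-4*6)² = (-24)² = 576)
t(q) = 1/(2*q)
p + t(Y(38)) = 576 + 1/(2*(4 + 2*38³ + 50*38²)) = 576 + 1/(2*(4 + 2*54872 + 50*1444)) = 576 + 1/(2*(4 + 109744 + 72200)) = 576 + (½)/181948 = 576 + (½)*(1/181948) = 576 + 1/363896 = 209604097/363896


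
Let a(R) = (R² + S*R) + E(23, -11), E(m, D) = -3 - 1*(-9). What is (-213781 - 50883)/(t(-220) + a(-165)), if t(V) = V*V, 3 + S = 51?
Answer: -264664/67711 ≈ -3.9087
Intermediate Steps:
E(m, D) = 6 (E(m, D) = -3 + 9 = 6)
S = 48 (S = -3 + 51 = 48)
a(R) = 6 + R² + 48*R (a(R) = (R² + 48*R) + 6 = 6 + R² + 48*R)
t(V) = V²
(-213781 - 50883)/(t(-220) + a(-165)) = (-213781 - 50883)/((-220)² + (6 + (-165)² + 48*(-165))) = -264664/(48400 + (6 + 27225 - 7920)) = -264664/(48400 + 19311) = -264664/67711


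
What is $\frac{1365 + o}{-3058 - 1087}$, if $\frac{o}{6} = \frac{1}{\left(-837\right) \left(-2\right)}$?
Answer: $- \frac{380836}{1156455} \approx -0.32931$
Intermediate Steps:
$o = \frac{1}{279}$ ($o = \frac{6}{\left(-837\right) \left(-2\right)} = \frac{6}{1674} = 6 \cdot \frac{1}{1674} = \frac{1}{279} \approx 0.0035842$)
$\frac{1365 + o}{-3058 - 1087} = \frac{1365 + \frac{1}{279}}{-3058 - 1087} = \frac{380836}{279 \left(-4145\right)} = \frac{380836}{279} \left(- \frac{1}{4145}\right) = - \frac{380836}{1156455}$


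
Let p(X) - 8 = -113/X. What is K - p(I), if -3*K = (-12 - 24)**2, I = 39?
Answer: -17047/39 ≈ -437.10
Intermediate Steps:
p(X) = 8 - 113/X
K = -432 (K = -(-12 - 24)**2/3 = -1/3*(-36)**2 = -1/3*1296 = -432)
K - p(I) = -432 - (8 - 113/39) = -432 - 1*199/39 = -432 - 199/39 = -17047/39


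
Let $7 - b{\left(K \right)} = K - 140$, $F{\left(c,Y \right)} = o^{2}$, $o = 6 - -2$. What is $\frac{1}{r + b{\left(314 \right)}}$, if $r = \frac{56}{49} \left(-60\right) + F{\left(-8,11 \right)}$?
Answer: $- \frac{7}{1201} \approx -0.0058285$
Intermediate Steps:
$o = 8$ ($o = 6 + 2 = 8$)
$F{\left(c,Y \right)} = 64$ ($F{\left(c,Y \right)} = 8^{2} = 64$)
$r = - \frac{32}{7}$ ($r = \frac{56}{49} \left(-60\right) + 64 = 56 \cdot \frac{1}{49} \left(-60\right) + 64 = \frac{8}{7} \left(-60\right) + 64 = - \frac{480}{7} + 64 = - \frac{32}{7} \approx -4.5714$)
$b{\left(K \right)} = 147 - K$ ($b{\left(K \right)} = 7 - \left(K - 140\right) = 7 - \left(-140 + K\right) = 147 - K$)
$\frac{1}{r + b{\left(314 \right)}} = \frac{1}{- \frac{32}{7} + \left(147 - 314\right)} = \frac{1}{- \frac{32}{7} - 167} = \frac{1}{- \frac{1201}{7}} = - \frac{7}{1201}$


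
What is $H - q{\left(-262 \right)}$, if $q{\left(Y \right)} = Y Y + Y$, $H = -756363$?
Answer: $-824745$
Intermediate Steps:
$q{\left(Y \right)} = Y + Y^{2}$ ($q{\left(Y \right)} = Y^{2} + Y = Y + Y^{2}$)
$H - q{\left(-262 \right)} = -756363 - - 262 \left(1 - 262\right) = -756363 - \left(-262\right) \left(-261\right) = -756363 - 68382 = -824745$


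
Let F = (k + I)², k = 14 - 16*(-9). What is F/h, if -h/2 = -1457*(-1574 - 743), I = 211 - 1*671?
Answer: -45602/3375869 ≈ -0.013508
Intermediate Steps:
I = -460 (I = 211 - 671 = -460)
k = 158 (k = 14 + 144 = 158)
F = 91204 (F = (158 - 460)² = (-302)² = 91204)
h = -6751738 (h = -(-2914)*(-1574 - 743) = -(-2914)*(-2317) = -2*3375869 = -6751738)
F/h = 91204/(-6751738) = 91204*(-1/6751738) = -45602/3375869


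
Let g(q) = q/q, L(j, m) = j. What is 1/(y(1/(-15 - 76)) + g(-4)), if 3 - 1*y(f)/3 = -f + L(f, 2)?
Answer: 1/10 ≈ 0.10000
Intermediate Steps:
g(q) = 1
y(f) = 9 (y(f) = 9 - 3*(-f + f) = 9 - 3*0 = 9 + 0 = 9)
1/(y(1/(-15 - 76)) + g(-4)) = 1/(9 + 1) = 1/10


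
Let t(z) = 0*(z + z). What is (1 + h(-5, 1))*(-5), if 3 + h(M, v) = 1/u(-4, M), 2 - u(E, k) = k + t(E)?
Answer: 65/7 ≈ 9.2857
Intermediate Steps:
t(z) = 0 (t(z) = 0*(2*z) = 0)
u(E, k) = 2 - k (u(E, k) = 2 - (k + 0) = 2 - k)
h(M, v) = -3 + 1/(2 - M)
(1 + h(-5, 1))*(-5) = (1 + (5 - 3*(-5))/(-2 - 5))*(-5) = (1 + (5 + 15)/(-7))*(-5) = (1 - ⅐*20)*(-5) = (1 - 20/7)*(-5) = -13/7*(-5) = 65/7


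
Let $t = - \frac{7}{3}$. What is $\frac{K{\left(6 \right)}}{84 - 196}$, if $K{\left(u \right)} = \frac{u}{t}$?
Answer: $\frac{9}{392} \approx 0.022959$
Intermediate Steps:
$t = - \frac{7}{3}$ ($t = \left(-7\right) \frac{1}{3} = - \frac{7}{3} \approx -2.3333$)
$K{\left(u \right)} = - \frac{3 u}{7}$ ($K{\left(u \right)} = \frac{u}{- \frac{7}{3}} = u \left(- \frac{3}{7}\right) = - \frac{3 u}{7}$)
$\frac{K{\left(6 \right)}}{84 - 196} = \frac{\left(- \frac{3}{7}\right) 6}{84 - 196} = \frac{1}{-112} \left(- \frac{18}{7}\right) = \left(- \frac{1}{112}\right) \left(- \frac{18}{7}\right) = \frac{9}{392}$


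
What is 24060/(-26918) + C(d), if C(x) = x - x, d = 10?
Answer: -12030/13459 ≈ -0.89383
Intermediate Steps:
C(x) = 0
24060/(-26918) + C(d) = 24060/(-26918) + 0 = 24060*(-1/26918) + 0 = -12030/13459 + 0 = -12030/13459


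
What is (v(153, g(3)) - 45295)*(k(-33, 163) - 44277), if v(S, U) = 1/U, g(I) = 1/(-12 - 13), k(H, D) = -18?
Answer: 2007449400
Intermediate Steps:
g(I) = -1/25 (g(I) = 1/(-25) = -1/25)
(v(153, g(3)) - 45295)*(k(-33, 163) - 44277) = (1/(-1/25) - 45295)*(-18 - 44277) = (-25 - 45295)*(-44295) = -45320*(-44295) = 2007449400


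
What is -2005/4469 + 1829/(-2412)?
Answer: -13009861/10779228 ≈ -1.2069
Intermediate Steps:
-2005/4469 + 1829/(-2412) = -2005*1/4469 + 1829*(-1/2412) = -2005/4469 - 1829/2412 = -13009861/10779228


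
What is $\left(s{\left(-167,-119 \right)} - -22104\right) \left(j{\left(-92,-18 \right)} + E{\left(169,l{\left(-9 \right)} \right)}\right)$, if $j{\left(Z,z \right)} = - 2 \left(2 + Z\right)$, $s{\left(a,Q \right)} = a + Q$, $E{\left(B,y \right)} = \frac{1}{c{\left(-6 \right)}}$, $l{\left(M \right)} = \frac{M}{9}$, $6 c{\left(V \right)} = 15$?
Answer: $\frac{19679836}{5} \approx 3.936 \cdot 10^{6}$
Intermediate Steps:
$c{\left(V \right)} = \frac{5}{2}$ ($c{\left(V \right)} = \frac{1}{6} \cdot 15 = \frac{5}{2}$)
$l{\left(M \right)} = \frac{M}{9}$ ($l{\left(M \right)} = M \frac{1}{9} = \frac{M}{9}$)
$E{\left(B,y \right)} = \frac{2}{5}$ ($E{\left(B,y \right)} = \frac{1}{\frac{5}{2}} = \frac{2}{5}$)
$s{\left(a,Q \right)} = Q + a$
$j{\left(Z,z \right)} = -4 - 2 Z$
$\left(s{\left(-167,-119 \right)} - -22104\right) \left(j{\left(-92,-18 \right)} + E{\left(169,l{\left(-9 \right)} \right)}\right) = \left(\left(-119 - 167\right) - -22104\right) \left(\left(-4 - -184\right) + \frac{2}{5}\right) = \left(-286 + 22104\right) \left(\left(-4 + 184\right) + \frac{2}{5}\right) = 21818 \left(180 + \frac{2}{5}\right) = 21818 \cdot \frac{902}{5} = \frac{19679836}{5}$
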